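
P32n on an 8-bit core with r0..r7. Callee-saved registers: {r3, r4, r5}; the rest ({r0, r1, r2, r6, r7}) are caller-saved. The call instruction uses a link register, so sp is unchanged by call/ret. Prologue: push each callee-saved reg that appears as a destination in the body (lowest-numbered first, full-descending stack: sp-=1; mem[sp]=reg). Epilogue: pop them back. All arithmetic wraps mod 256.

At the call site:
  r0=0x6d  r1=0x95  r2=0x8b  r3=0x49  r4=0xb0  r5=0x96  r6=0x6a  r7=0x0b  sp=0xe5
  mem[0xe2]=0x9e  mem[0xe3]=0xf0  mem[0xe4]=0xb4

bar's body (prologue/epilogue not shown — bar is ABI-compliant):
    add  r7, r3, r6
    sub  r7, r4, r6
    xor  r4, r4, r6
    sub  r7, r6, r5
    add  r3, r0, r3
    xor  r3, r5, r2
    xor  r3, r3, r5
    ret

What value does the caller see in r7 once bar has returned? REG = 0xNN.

prologue: push r3 → mem[0xe4]=0x49, sp=0xe4
prologue: push r4 → mem[0xe3]=0xb0, sp=0xe3
body[0] add  r7, r3, r6 → r7=0xb3
body[1] sub  r7, r4, r6 → r7=0x46
body[2] xor  r4, r4, r6 → r4=0xda
body[3] sub  r7, r6, r5 → r7=0xd4
body[4] add  r3, r0, r3 → r3=0xb6
body[5] xor  r3, r5, r2 → r3=0x1d
body[6] xor  r3, r3, r5 → r3=0x8b
epilogue: pop r4=0xb0, sp=0xe4
epilogue: pop r3=0x49, sp=0xe5
r7 is caller-saved → body value

REG = 0xd4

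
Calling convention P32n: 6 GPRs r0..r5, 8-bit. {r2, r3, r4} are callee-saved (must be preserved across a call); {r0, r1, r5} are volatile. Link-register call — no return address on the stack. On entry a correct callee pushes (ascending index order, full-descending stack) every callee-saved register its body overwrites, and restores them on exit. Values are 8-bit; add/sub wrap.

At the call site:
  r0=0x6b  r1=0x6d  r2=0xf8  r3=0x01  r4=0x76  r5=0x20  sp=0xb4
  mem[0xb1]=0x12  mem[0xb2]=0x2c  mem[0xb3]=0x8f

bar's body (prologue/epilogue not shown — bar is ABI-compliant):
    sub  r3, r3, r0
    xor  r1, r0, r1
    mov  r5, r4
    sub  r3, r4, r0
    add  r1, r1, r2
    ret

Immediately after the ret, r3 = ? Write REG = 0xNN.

prologue: push r3 -> mem[0xb3]=0x01, sp=0xb3
body[0] sub  r3, r3, r0 -> r3=0x96
body[1] xor  r1, r0, r1 -> r1=0x06
body[2] mov  r5, r4 -> r5=0x76
body[3] sub  r3, r4, r0 -> r3=0x0b
body[4] add  r1, r1, r2 -> r1=0xfe
epilogue: pop r3=0x01, sp=0xb4
r3 is callee-saved -> restored

REG = 0x01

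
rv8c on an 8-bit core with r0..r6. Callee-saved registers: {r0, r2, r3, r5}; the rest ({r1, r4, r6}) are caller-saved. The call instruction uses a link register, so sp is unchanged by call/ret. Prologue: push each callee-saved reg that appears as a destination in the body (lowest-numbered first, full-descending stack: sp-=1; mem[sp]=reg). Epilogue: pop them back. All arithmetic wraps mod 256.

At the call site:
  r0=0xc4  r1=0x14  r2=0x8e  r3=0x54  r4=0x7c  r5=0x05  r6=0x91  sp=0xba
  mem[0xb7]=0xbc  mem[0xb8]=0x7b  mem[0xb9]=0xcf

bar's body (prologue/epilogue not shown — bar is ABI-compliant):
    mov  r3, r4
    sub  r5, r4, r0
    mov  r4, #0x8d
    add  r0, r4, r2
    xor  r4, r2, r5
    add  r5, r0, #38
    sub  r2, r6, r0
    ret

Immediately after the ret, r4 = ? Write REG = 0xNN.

REG = 0x36

prologue: push r0 → mem[0xb9]=0xc4, sp=0xb9
prologue: push r2 → mem[0xb8]=0x8e, sp=0xb8
prologue: push r3 → mem[0xb7]=0x54, sp=0xb7
prologue: push r5 → mem[0xb6]=0x05, sp=0xb6
body[0] mov  r3, r4 → r3=0x7c
body[1] sub  r5, r4, r0 → r5=0xb8
body[2] mov  r4, #0x8d → r4=0x8d
body[3] add  r0, r4, r2 → r0=0x1b
body[4] xor  r4, r2, r5 → r4=0x36
body[5] add  r5, r0, #38 → r5=0x41
body[6] sub  r2, r6, r0 → r2=0x76
epilogue: pop r5=0x05, sp=0xb7
epilogue: pop r3=0x54, sp=0xb8
epilogue: pop r2=0x8e, sp=0xb9
epilogue: pop r0=0xc4, sp=0xba
r4 is caller-saved → body value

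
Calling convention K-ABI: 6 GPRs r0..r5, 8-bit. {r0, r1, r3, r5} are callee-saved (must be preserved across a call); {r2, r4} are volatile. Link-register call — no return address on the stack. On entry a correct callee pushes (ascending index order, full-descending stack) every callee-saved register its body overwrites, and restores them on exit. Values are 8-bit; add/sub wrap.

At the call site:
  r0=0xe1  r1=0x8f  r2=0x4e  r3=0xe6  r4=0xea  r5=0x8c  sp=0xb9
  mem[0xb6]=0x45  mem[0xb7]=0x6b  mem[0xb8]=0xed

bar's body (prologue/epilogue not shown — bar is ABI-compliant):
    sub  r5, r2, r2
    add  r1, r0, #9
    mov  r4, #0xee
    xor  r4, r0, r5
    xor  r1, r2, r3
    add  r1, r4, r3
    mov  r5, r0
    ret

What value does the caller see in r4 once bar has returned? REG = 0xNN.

prologue: push r1 → mem[0xb8]=0x8f, sp=0xb8
prologue: push r5 → mem[0xb7]=0x8c, sp=0xb7
body[0] sub  r5, r2, r2 → r5=0x00
body[1] add  r1, r0, #9 → r1=0xea
body[2] mov  r4, #0xee → r4=0xee
body[3] xor  r4, r0, r5 → r4=0xe1
body[4] xor  r1, r2, r3 → r1=0xa8
body[5] add  r1, r4, r3 → r1=0xc7
body[6] mov  r5, r0 → r5=0xe1
epilogue: pop r5=0x8c, sp=0xb8
epilogue: pop r1=0x8f, sp=0xb9
r4 is caller-saved → body value

REG = 0xe1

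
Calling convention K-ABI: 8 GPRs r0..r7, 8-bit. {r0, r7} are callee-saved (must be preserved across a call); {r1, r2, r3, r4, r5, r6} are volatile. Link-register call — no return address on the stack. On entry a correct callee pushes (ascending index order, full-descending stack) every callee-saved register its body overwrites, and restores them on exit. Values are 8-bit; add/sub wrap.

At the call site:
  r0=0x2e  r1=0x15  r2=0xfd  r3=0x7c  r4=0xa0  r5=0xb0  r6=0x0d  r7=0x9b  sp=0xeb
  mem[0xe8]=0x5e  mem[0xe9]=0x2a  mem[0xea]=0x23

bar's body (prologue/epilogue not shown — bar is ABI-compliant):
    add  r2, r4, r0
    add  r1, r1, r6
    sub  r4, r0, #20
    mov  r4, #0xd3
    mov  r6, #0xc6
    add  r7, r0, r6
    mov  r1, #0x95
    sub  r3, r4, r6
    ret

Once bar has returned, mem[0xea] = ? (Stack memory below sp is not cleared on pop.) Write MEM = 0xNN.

prologue: push r7 → mem[0xea]=0x9b, sp=0xea
body[0] add  r2, r4, r0 → r2=0xce
body[1] add  r1, r1, r6 → r1=0x22
body[2] sub  r4, r0, #20 → r4=0x1a
body[3] mov  r4, #0xd3 → r4=0xd3
body[4] mov  r6, #0xc6 → r6=0xc6
body[5] add  r7, r0, r6 → r7=0xf4
body[6] mov  r1, #0x95 → r1=0x95
body[7] sub  r3, r4, r6 → r3=0x0d
epilogue: pop r7=0x9b, sp=0xeb
prologue pushed ['r7'] at ['0xea']

MEM = 0x9b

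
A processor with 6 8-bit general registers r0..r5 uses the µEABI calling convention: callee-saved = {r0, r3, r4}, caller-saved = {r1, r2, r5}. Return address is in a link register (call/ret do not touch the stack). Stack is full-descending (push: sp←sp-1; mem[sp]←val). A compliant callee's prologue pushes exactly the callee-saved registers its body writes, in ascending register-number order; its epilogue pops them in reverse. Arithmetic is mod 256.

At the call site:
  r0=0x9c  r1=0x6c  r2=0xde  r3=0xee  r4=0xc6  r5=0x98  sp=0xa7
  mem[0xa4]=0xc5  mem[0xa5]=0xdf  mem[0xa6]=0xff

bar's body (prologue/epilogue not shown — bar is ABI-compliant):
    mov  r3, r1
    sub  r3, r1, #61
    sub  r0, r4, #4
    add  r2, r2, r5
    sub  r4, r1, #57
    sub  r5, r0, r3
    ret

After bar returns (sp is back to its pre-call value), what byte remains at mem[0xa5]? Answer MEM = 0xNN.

prologue: push r0 -> mem[0xa6]=0x9c, sp=0xa6
prologue: push r3 -> mem[0xa5]=0xee, sp=0xa5
prologue: push r4 -> mem[0xa4]=0xc6, sp=0xa4
body[0] mov  r3, r1 -> r3=0x6c
body[1] sub  r3, r1, #61 -> r3=0x2f
body[2] sub  r0, r4, #4 -> r0=0xc2
body[3] add  r2, r2, r5 -> r2=0x76
body[4] sub  r4, r1, #57 -> r4=0x33
body[5] sub  r5, r0, r3 -> r5=0x93
epilogue: pop r4=0xc6, sp=0xa5
epilogue: pop r3=0xee, sp=0xa6
epilogue: pop r0=0x9c, sp=0xa7
prologue pushed ['r0', 'r3', 'r4'] at ['0xa6', '0xa5', '0xa4']

MEM = 0xee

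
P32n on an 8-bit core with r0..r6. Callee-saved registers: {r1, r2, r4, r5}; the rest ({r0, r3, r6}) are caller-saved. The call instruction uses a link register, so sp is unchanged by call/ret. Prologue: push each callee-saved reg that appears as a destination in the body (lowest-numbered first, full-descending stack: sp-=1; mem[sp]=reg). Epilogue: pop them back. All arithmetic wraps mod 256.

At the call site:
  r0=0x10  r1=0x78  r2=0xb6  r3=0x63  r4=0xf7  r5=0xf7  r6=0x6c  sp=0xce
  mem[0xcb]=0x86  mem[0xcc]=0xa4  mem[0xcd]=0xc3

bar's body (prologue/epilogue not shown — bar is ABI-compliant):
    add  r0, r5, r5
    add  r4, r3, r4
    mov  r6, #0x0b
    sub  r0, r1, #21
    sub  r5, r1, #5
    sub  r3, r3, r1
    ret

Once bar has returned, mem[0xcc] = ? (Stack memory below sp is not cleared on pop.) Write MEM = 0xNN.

MEM = 0xf7

prologue: push r4 -> mem[0xcd]=0xf7, sp=0xcd
prologue: push r5 -> mem[0xcc]=0xf7, sp=0xcc
body[0] add  r0, r5, r5 -> r0=0xee
body[1] add  r4, r3, r4 -> r4=0x5a
body[2] mov  r6, #0x0b -> r6=0x0b
body[3] sub  r0, r1, #21 -> r0=0x63
body[4] sub  r5, r1, #5 -> r5=0x73
body[5] sub  r3, r3, r1 -> r3=0xeb
epilogue: pop r5=0xf7, sp=0xcd
epilogue: pop r4=0xf7, sp=0xce
prologue pushed ['r4', 'r5'] at ['0xcd', '0xcc']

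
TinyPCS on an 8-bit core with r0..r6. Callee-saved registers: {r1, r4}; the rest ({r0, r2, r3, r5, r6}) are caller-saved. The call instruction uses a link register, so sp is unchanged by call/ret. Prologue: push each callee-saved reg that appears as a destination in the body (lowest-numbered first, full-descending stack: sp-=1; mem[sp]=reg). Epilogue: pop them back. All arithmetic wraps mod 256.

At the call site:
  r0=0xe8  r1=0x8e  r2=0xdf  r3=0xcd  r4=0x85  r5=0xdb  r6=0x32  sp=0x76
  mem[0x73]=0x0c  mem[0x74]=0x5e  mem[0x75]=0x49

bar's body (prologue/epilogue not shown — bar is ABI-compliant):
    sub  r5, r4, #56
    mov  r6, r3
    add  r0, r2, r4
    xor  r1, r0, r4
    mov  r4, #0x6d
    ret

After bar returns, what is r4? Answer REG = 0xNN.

prologue: push r1 -> mem[0x75]=0x8e, sp=0x75
prologue: push r4 -> mem[0x74]=0x85, sp=0x74
body[0] sub  r5, r4, #56 -> r5=0x4d
body[1] mov  r6, r3 -> r6=0xcd
body[2] add  r0, r2, r4 -> r0=0x64
body[3] xor  r1, r0, r4 -> r1=0xe1
body[4] mov  r4, #0x6d -> r4=0x6d
epilogue: pop r4=0x85, sp=0x75
epilogue: pop r1=0x8e, sp=0x76
r4 is callee-saved -> restored

REG = 0x85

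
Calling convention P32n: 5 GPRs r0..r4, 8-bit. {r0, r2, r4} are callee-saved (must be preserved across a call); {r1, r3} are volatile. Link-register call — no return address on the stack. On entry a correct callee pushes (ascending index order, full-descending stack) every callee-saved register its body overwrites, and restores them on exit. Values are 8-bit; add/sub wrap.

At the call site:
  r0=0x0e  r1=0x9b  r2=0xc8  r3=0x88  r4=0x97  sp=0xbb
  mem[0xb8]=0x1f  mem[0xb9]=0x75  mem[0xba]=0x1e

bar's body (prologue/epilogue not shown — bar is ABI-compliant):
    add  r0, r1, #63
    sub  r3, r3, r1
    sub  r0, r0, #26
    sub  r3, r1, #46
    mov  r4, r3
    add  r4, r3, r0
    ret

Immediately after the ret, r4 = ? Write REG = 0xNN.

prologue: push r0 → mem[0xba]=0x0e, sp=0xba
prologue: push r4 → mem[0xb9]=0x97, sp=0xb9
body[0] add  r0, r1, #63 → r0=0xda
body[1] sub  r3, r3, r1 → r3=0xed
body[2] sub  r0, r0, #26 → r0=0xc0
body[3] sub  r3, r1, #46 → r3=0x6d
body[4] mov  r4, r3 → r4=0x6d
body[5] add  r4, r3, r0 → r4=0x2d
epilogue: pop r4=0x97, sp=0xba
epilogue: pop r0=0x0e, sp=0xbb
r4 is callee-saved → restored

REG = 0x97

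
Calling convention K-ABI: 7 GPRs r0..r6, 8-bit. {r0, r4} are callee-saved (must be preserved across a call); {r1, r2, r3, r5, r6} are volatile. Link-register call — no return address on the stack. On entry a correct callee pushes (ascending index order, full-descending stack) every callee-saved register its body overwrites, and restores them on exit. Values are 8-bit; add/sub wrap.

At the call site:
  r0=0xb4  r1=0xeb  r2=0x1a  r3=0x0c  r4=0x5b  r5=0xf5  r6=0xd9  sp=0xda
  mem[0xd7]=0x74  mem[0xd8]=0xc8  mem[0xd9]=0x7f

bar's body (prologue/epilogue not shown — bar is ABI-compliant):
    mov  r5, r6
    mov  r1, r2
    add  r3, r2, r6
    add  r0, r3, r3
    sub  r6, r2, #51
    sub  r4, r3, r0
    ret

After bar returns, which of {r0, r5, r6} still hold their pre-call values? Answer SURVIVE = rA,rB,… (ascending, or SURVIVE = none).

prologue: push r0 → mem[0xd9]=0xb4, sp=0xd9
prologue: push r4 → mem[0xd8]=0x5b, sp=0xd8
body[0] mov  r5, r6 → r5=0xd9
body[1] mov  r1, r2 → r1=0x1a
body[2] add  r3, r2, r6 → r3=0xf3
body[3] add  r0, r3, r3 → r0=0xe6
body[4] sub  r6, r2, #51 → r6=0xe7
body[5] sub  r4, r3, r0 → r4=0x0d
epilogue: pop r4=0x5b, sp=0xd9
epilogue: pop r0=0xb4, sp=0xda
r0: callee-saved, written=True
r5: caller-saved, written=True
r6: caller-saved, written=True

SURVIVE = r0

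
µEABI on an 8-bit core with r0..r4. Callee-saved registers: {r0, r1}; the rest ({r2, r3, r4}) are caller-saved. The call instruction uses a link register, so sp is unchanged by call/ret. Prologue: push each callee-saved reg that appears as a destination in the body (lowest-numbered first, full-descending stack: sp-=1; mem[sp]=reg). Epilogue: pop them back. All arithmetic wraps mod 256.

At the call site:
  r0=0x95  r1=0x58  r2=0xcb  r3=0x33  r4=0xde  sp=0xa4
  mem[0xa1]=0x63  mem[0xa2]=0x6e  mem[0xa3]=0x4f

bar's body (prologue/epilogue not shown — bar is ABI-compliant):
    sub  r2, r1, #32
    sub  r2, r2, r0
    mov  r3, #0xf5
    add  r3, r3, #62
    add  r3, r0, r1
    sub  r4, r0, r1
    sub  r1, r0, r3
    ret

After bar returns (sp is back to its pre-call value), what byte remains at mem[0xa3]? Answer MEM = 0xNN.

prologue: push r1 -> mem[0xa3]=0x58, sp=0xa3
body[0] sub  r2, r1, #32 -> r2=0x38
body[1] sub  r2, r2, r0 -> r2=0xa3
body[2] mov  r3, #0xf5 -> r3=0xf5
body[3] add  r3, r3, #62 -> r3=0x33
body[4] add  r3, r0, r1 -> r3=0xed
body[5] sub  r4, r0, r1 -> r4=0x3d
body[6] sub  r1, r0, r3 -> r1=0xa8
epilogue: pop r1=0x58, sp=0xa4
prologue pushed ['r1'] at ['0xa3']

MEM = 0x58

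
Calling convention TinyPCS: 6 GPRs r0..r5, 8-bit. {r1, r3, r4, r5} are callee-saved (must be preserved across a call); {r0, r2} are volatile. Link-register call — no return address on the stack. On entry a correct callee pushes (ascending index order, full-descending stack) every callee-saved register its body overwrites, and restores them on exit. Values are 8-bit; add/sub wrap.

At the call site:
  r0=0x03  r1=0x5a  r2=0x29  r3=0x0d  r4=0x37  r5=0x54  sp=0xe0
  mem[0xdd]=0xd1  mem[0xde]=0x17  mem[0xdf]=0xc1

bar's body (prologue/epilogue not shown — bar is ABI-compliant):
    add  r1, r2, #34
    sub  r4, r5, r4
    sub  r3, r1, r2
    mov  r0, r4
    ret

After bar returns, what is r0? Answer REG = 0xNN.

REG = 0x1d

prologue: push r1 → mem[0xdf]=0x5a, sp=0xdf
prologue: push r3 → mem[0xde]=0x0d, sp=0xde
prologue: push r4 → mem[0xdd]=0x37, sp=0xdd
body[0] add  r1, r2, #34 → r1=0x4b
body[1] sub  r4, r5, r4 → r4=0x1d
body[2] sub  r3, r1, r2 → r3=0x22
body[3] mov  r0, r4 → r0=0x1d
epilogue: pop r4=0x37, sp=0xde
epilogue: pop r3=0x0d, sp=0xdf
epilogue: pop r1=0x5a, sp=0xe0
r0 is caller-saved → body value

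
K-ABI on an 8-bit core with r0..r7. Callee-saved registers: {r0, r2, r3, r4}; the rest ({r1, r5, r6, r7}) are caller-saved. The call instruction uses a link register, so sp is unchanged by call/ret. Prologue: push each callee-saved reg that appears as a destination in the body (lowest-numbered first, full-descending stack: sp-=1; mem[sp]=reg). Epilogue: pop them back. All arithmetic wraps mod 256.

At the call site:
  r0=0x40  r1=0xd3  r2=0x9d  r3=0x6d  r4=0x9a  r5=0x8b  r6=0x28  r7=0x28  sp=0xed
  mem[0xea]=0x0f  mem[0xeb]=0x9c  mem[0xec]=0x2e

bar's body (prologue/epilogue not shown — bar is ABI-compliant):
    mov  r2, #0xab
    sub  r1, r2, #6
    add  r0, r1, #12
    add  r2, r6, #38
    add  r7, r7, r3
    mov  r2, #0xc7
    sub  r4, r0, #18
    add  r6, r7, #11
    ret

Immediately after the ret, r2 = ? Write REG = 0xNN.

prologue: push r0 -> mem[0xec]=0x40, sp=0xec
prologue: push r2 -> mem[0xeb]=0x9d, sp=0xeb
prologue: push r4 -> mem[0xea]=0x9a, sp=0xea
body[0] mov  r2, #0xab -> r2=0xab
body[1] sub  r1, r2, #6 -> r1=0xa5
body[2] add  r0, r1, #12 -> r0=0xb1
body[3] add  r2, r6, #38 -> r2=0x4e
body[4] add  r7, r7, r3 -> r7=0x95
body[5] mov  r2, #0xc7 -> r2=0xc7
body[6] sub  r4, r0, #18 -> r4=0x9f
body[7] add  r6, r7, #11 -> r6=0xa0
epilogue: pop r4=0x9a, sp=0xeb
epilogue: pop r2=0x9d, sp=0xec
epilogue: pop r0=0x40, sp=0xed
r2 is callee-saved -> restored

REG = 0x9d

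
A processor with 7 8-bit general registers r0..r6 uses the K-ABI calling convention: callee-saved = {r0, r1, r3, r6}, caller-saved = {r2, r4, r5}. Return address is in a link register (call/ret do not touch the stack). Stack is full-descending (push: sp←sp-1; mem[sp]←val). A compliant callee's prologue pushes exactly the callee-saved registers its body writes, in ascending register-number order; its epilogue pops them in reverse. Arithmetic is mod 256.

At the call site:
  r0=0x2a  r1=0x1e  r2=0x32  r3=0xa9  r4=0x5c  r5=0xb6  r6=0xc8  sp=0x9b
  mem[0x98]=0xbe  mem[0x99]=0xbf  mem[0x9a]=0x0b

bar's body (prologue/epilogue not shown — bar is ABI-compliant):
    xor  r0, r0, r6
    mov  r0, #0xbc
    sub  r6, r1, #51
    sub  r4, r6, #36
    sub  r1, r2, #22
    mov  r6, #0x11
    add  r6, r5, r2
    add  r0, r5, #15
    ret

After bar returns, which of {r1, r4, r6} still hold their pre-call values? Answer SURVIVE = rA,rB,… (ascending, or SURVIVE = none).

SURVIVE = r1,r6

prologue: push r0 -> mem[0x9a]=0x2a, sp=0x9a
prologue: push r1 -> mem[0x99]=0x1e, sp=0x99
prologue: push r6 -> mem[0x98]=0xc8, sp=0x98
body[0] xor  r0, r0, r6 -> r0=0xe2
body[1] mov  r0, #0xbc -> r0=0xbc
body[2] sub  r6, r1, #51 -> r6=0xeb
body[3] sub  r4, r6, #36 -> r4=0xc7
body[4] sub  r1, r2, #22 -> r1=0x1c
body[5] mov  r6, #0x11 -> r6=0x11
body[6] add  r6, r5, r2 -> r6=0xe8
body[7] add  r0, r5, #15 -> r0=0xc5
epilogue: pop r6=0xc8, sp=0x99
epilogue: pop r1=0x1e, sp=0x9a
epilogue: pop r0=0x2a, sp=0x9b
r1: callee-saved, written=True
r4: caller-saved, written=True
r6: callee-saved, written=True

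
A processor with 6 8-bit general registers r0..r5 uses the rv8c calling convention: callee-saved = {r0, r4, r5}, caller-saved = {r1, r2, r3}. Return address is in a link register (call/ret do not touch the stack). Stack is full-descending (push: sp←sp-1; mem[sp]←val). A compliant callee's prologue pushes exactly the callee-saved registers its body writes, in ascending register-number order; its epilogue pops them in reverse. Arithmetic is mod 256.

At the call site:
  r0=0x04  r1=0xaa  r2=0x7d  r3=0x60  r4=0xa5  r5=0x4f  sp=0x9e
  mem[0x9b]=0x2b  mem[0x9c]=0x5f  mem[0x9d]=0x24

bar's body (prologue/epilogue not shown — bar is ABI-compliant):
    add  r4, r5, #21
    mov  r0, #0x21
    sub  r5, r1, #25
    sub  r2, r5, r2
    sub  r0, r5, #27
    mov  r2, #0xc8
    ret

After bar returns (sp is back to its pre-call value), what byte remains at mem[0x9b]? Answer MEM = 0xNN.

prologue: push r0 → mem[0x9d]=0x04, sp=0x9d
prologue: push r4 → mem[0x9c]=0xa5, sp=0x9c
prologue: push r5 → mem[0x9b]=0x4f, sp=0x9b
body[0] add  r4, r5, #21 → r4=0x64
body[1] mov  r0, #0x21 → r0=0x21
body[2] sub  r5, r1, #25 → r5=0x91
body[3] sub  r2, r5, r2 → r2=0x14
body[4] sub  r0, r5, #27 → r0=0x76
body[5] mov  r2, #0xc8 → r2=0xc8
epilogue: pop r5=0x4f, sp=0x9c
epilogue: pop r4=0xa5, sp=0x9d
epilogue: pop r0=0x04, sp=0x9e
prologue pushed ['r0', 'r4', 'r5'] at ['0x9d', '0x9c', '0x9b']

MEM = 0x4f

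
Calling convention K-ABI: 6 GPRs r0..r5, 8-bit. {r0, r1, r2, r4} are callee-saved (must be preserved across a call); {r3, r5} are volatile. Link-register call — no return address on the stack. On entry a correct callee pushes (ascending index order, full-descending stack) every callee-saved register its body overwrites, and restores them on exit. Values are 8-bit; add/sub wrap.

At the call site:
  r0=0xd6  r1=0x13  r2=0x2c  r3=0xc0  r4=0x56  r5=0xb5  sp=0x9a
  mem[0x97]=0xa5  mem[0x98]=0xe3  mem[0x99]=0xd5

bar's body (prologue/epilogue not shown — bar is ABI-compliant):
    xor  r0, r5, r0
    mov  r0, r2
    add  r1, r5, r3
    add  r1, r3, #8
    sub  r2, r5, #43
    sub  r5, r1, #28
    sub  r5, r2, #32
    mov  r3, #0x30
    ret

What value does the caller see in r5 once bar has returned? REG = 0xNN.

prologue: push r0 -> mem[0x99]=0xd6, sp=0x99
prologue: push r1 -> mem[0x98]=0x13, sp=0x98
prologue: push r2 -> mem[0x97]=0x2c, sp=0x97
body[0] xor  r0, r5, r0 -> r0=0x63
body[1] mov  r0, r2 -> r0=0x2c
body[2] add  r1, r5, r3 -> r1=0x75
body[3] add  r1, r3, #8 -> r1=0xc8
body[4] sub  r2, r5, #43 -> r2=0x8a
body[5] sub  r5, r1, #28 -> r5=0xac
body[6] sub  r5, r2, #32 -> r5=0x6a
body[7] mov  r3, #0x30 -> r3=0x30
epilogue: pop r2=0x2c, sp=0x98
epilogue: pop r1=0x13, sp=0x99
epilogue: pop r0=0xd6, sp=0x9a
r5 is caller-saved -> body value

REG = 0x6a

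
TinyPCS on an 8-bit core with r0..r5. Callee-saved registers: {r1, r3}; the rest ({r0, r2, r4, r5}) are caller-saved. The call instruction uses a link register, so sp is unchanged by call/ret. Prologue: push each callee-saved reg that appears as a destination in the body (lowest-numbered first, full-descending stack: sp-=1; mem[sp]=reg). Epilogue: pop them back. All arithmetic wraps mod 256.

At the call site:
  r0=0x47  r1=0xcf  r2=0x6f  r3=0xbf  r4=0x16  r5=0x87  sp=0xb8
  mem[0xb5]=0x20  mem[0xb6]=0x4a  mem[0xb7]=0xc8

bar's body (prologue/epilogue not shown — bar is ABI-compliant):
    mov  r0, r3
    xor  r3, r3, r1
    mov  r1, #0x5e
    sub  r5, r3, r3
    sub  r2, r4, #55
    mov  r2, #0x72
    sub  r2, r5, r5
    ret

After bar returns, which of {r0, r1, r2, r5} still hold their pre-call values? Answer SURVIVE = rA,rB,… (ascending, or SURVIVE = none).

prologue: push r1 → mem[0xb7]=0xcf, sp=0xb7
prologue: push r3 → mem[0xb6]=0xbf, sp=0xb6
body[0] mov  r0, r3 → r0=0xbf
body[1] xor  r3, r3, r1 → r3=0x70
body[2] mov  r1, #0x5e → r1=0x5e
body[3] sub  r5, r3, r3 → r5=0x00
body[4] sub  r2, r4, #55 → r2=0xdf
body[5] mov  r2, #0x72 → r2=0x72
body[6] sub  r2, r5, r5 → r2=0x00
epilogue: pop r3=0xbf, sp=0xb7
epilogue: pop r1=0xcf, sp=0xb8
r0: caller-saved, written=True
r1: callee-saved, written=True
r2: caller-saved, written=True
r5: caller-saved, written=True

SURVIVE = r1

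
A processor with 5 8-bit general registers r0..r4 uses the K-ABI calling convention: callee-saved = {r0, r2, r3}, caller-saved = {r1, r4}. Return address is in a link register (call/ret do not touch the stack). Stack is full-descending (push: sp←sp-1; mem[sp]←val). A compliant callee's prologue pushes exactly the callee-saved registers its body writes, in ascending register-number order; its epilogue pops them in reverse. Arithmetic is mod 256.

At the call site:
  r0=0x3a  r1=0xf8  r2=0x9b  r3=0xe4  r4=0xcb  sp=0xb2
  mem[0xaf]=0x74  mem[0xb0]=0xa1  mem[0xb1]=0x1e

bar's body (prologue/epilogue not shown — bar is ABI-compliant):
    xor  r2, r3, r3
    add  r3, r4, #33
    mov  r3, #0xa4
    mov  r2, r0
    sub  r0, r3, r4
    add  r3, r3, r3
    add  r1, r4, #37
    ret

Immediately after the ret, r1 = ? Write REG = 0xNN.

REG = 0xf0

prologue: push r0 -> mem[0xb1]=0x3a, sp=0xb1
prologue: push r2 -> mem[0xb0]=0x9b, sp=0xb0
prologue: push r3 -> mem[0xaf]=0xe4, sp=0xaf
body[0] xor  r2, r3, r3 -> r2=0x00
body[1] add  r3, r4, #33 -> r3=0xec
body[2] mov  r3, #0xa4 -> r3=0xa4
body[3] mov  r2, r0 -> r2=0x3a
body[4] sub  r0, r3, r4 -> r0=0xd9
body[5] add  r3, r3, r3 -> r3=0x48
body[6] add  r1, r4, #37 -> r1=0xf0
epilogue: pop r3=0xe4, sp=0xb0
epilogue: pop r2=0x9b, sp=0xb1
epilogue: pop r0=0x3a, sp=0xb2
r1 is caller-saved -> body value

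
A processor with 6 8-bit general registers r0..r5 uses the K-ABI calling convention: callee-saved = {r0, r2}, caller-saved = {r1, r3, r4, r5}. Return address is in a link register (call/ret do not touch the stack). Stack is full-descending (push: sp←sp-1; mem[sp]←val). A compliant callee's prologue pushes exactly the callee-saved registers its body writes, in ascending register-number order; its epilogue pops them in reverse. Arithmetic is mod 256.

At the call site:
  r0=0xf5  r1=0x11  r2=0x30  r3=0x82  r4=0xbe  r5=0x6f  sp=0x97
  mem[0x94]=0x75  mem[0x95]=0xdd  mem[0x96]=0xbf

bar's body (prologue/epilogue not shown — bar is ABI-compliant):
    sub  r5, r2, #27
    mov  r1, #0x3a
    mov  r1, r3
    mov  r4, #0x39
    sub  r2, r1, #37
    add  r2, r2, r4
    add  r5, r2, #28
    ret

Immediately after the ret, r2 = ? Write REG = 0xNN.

REG = 0x30

prologue: push r2 → mem[0x96]=0x30, sp=0x96
body[0] sub  r5, r2, #27 → r5=0x15
body[1] mov  r1, #0x3a → r1=0x3a
body[2] mov  r1, r3 → r1=0x82
body[3] mov  r4, #0x39 → r4=0x39
body[4] sub  r2, r1, #37 → r2=0x5d
body[5] add  r2, r2, r4 → r2=0x96
body[6] add  r5, r2, #28 → r5=0xb2
epilogue: pop r2=0x30, sp=0x97
r2 is callee-saved → restored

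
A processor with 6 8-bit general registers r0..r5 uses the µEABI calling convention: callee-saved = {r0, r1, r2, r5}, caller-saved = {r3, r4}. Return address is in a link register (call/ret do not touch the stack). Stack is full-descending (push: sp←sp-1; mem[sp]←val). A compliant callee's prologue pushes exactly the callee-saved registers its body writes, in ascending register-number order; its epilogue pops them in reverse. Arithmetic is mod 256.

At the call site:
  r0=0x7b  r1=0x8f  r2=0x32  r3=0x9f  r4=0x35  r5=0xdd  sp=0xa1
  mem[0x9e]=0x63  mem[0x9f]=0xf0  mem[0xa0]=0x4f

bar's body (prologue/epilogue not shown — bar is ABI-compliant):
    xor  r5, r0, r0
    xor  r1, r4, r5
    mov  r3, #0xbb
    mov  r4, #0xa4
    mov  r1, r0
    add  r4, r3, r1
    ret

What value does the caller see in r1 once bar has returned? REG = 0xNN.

REG = 0x8f

prologue: push r1 -> mem[0xa0]=0x8f, sp=0xa0
prologue: push r5 -> mem[0x9f]=0xdd, sp=0x9f
body[0] xor  r5, r0, r0 -> r5=0x00
body[1] xor  r1, r4, r5 -> r1=0x35
body[2] mov  r3, #0xbb -> r3=0xbb
body[3] mov  r4, #0xa4 -> r4=0xa4
body[4] mov  r1, r0 -> r1=0x7b
body[5] add  r4, r3, r1 -> r4=0x36
epilogue: pop r5=0xdd, sp=0xa0
epilogue: pop r1=0x8f, sp=0xa1
r1 is callee-saved -> restored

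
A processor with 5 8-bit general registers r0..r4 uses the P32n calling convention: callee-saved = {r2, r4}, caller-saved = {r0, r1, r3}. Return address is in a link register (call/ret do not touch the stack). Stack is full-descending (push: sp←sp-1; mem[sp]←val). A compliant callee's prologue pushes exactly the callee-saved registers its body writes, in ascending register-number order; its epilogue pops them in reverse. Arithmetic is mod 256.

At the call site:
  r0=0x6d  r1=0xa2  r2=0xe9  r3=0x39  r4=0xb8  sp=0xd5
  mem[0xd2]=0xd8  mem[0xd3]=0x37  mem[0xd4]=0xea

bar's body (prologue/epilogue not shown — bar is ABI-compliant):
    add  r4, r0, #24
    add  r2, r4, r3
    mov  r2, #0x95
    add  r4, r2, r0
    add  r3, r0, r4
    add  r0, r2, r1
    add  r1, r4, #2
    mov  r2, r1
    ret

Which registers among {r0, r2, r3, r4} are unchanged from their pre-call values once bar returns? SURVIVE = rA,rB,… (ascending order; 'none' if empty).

SURVIVE = r2,r4

prologue: push r2 -> mem[0xd4]=0xe9, sp=0xd4
prologue: push r4 -> mem[0xd3]=0xb8, sp=0xd3
body[0] add  r4, r0, #24 -> r4=0x85
body[1] add  r2, r4, r3 -> r2=0xbe
body[2] mov  r2, #0x95 -> r2=0x95
body[3] add  r4, r2, r0 -> r4=0x02
body[4] add  r3, r0, r4 -> r3=0x6f
body[5] add  r0, r2, r1 -> r0=0x37
body[6] add  r1, r4, #2 -> r1=0x04
body[7] mov  r2, r1 -> r2=0x04
epilogue: pop r4=0xb8, sp=0xd4
epilogue: pop r2=0xe9, sp=0xd5
r0: caller-saved, written=True
r2: callee-saved, written=True
r3: caller-saved, written=True
r4: callee-saved, written=True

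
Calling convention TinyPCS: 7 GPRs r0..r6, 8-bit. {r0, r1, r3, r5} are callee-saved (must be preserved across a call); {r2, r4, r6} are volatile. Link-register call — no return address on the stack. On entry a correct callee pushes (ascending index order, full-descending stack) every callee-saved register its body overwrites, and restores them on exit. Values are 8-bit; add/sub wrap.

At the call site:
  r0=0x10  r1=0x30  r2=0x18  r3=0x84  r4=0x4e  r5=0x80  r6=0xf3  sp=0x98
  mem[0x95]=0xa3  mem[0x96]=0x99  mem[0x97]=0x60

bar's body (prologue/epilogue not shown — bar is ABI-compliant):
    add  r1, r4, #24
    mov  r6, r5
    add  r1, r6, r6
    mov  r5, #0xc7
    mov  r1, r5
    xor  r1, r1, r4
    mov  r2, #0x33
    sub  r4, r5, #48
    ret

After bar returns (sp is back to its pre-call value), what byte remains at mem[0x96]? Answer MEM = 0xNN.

MEM = 0x80

prologue: push r1 → mem[0x97]=0x30, sp=0x97
prologue: push r5 → mem[0x96]=0x80, sp=0x96
body[0] add  r1, r4, #24 → r1=0x66
body[1] mov  r6, r5 → r6=0x80
body[2] add  r1, r6, r6 → r1=0x00
body[3] mov  r5, #0xc7 → r5=0xc7
body[4] mov  r1, r5 → r1=0xc7
body[5] xor  r1, r1, r4 → r1=0x89
body[6] mov  r2, #0x33 → r2=0x33
body[7] sub  r4, r5, #48 → r4=0x97
epilogue: pop r5=0x80, sp=0x97
epilogue: pop r1=0x30, sp=0x98
prologue pushed ['r1', 'r5'] at ['0x97', '0x96']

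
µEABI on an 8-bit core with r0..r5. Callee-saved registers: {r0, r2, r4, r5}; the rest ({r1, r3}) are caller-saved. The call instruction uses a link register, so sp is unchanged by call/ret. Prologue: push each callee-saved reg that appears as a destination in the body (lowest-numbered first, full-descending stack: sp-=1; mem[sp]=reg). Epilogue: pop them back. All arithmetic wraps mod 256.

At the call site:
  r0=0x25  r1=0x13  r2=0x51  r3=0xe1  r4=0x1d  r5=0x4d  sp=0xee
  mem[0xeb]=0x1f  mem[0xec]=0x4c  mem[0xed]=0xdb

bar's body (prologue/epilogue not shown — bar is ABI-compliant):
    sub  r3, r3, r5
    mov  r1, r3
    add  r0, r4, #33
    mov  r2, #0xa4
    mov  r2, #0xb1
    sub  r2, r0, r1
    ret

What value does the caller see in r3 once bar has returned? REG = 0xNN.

prologue: push r0 -> mem[0xed]=0x25, sp=0xed
prologue: push r2 -> mem[0xec]=0x51, sp=0xec
body[0] sub  r3, r3, r5 -> r3=0x94
body[1] mov  r1, r3 -> r1=0x94
body[2] add  r0, r4, #33 -> r0=0x3e
body[3] mov  r2, #0xa4 -> r2=0xa4
body[4] mov  r2, #0xb1 -> r2=0xb1
body[5] sub  r2, r0, r1 -> r2=0xaa
epilogue: pop r2=0x51, sp=0xed
epilogue: pop r0=0x25, sp=0xee
r3 is caller-saved -> body value

REG = 0x94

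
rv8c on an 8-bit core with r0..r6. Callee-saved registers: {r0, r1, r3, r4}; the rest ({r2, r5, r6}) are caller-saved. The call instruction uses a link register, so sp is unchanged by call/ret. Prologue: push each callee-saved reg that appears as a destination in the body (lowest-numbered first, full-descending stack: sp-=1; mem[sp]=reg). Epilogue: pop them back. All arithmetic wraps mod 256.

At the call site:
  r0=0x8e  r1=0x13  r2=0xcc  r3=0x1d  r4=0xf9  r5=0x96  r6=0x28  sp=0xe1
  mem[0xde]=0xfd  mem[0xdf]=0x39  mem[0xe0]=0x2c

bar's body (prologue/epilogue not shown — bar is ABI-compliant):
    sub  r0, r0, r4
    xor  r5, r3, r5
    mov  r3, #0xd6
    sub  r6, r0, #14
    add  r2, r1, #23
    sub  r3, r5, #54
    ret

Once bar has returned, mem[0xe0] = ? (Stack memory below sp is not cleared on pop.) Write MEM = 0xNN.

MEM = 0x8e

prologue: push r0 → mem[0xe0]=0x8e, sp=0xe0
prologue: push r3 → mem[0xdf]=0x1d, sp=0xdf
body[0] sub  r0, r0, r4 → r0=0x95
body[1] xor  r5, r3, r5 → r5=0x8b
body[2] mov  r3, #0xd6 → r3=0xd6
body[3] sub  r6, r0, #14 → r6=0x87
body[4] add  r2, r1, #23 → r2=0x2a
body[5] sub  r3, r5, #54 → r3=0x55
epilogue: pop r3=0x1d, sp=0xe0
epilogue: pop r0=0x8e, sp=0xe1
prologue pushed ['r0', 'r3'] at ['0xe0', '0xdf']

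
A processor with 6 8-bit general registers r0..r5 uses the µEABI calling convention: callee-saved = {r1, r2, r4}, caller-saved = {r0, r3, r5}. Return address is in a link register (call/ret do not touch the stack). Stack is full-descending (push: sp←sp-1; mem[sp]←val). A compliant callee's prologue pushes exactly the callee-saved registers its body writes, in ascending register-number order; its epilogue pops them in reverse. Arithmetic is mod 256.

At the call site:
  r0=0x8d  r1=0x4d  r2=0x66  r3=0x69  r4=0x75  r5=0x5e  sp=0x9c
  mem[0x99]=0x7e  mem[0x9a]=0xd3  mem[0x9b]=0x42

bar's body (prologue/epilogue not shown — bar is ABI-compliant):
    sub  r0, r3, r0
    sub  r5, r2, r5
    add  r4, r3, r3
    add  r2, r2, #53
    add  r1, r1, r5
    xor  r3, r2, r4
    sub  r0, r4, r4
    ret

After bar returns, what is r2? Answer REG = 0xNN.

prologue: push r1 → mem[0x9b]=0x4d, sp=0x9b
prologue: push r2 → mem[0x9a]=0x66, sp=0x9a
prologue: push r4 → mem[0x99]=0x75, sp=0x99
body[0] sub  r0, r3, r0 → r0=0xdc
body[1] sub  r5, r2, r5 → r5=0x08
body[2] add  r4, r3, r3 → r4=0xd2
body[3] add  r2, r2, #53 → r2=0x9b
body[4] add  r1, r1, r5 → r1=0x55
body[5] xor  r3, r2, r4 → r3=0x49
body[6] sub  r0, r4, r4 → r0=0x00
epilogue: pop r4=0x75, sp=0x9a
epilogue: pop r2=0x66, sp=0x9b
epilogue: pop r1=0x4d, sp=0x9c
r2 is callee-saved → restored

REG = 0x66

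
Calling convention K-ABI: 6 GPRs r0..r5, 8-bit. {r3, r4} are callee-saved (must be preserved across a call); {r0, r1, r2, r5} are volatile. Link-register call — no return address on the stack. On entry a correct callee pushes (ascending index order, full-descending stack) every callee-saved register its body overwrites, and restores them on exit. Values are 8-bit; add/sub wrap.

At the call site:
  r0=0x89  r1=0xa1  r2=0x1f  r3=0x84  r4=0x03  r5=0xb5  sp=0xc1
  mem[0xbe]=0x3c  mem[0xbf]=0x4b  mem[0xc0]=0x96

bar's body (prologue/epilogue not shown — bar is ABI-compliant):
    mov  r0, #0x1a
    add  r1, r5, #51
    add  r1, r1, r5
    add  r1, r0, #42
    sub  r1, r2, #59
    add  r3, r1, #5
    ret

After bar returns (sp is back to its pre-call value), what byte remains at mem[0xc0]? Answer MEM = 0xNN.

MEM = 0x84

prologue: push r3 -> mem[0xc0]=0x84, sp=0xc0
body[0] mov  r0, #0x1a -> r0=0x1a
body[1] add  r1, r5, #51 -> r1=0xe8
body[2] add  r1, r1, r5 -> r1=0x9d
body[3] add  r1, r0, #42 -> r1=0x44
body[4] sub  r1, r2, #59 -> r1=0xe4
body[5] add  r3, r1, #5 -> r3=0xe9
epilogue: pop r3=0x84, sp=0xc1
prologue pushed ['r3'] at ['0xc0']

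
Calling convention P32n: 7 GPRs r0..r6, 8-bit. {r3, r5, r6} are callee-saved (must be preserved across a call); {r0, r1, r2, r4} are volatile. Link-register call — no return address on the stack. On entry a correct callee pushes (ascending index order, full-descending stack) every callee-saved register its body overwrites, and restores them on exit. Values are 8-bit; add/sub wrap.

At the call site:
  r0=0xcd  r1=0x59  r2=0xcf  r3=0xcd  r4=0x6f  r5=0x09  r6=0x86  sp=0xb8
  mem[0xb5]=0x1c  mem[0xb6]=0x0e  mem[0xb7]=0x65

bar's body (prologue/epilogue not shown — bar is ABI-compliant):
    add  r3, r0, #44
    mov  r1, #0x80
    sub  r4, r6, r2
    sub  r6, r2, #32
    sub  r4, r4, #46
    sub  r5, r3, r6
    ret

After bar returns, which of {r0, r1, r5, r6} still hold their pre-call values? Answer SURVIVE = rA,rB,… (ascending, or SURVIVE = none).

SURVIVE = r0,r5,r6

prologue: push r3 -> mem[0xb7]=0xcd, sp=0xb7
prologue: push r5 -> mem[0xb6]=0x09, sp=0xb6
prologue: push r6 -> mem[0xb5]=0x86, sp=0xb5
body[0] add  r3, r0, #44 -> r3=0xf9
body[1] mov  r1, #0x80 -> r1=0x80
body[2] sub  r4, r6, r2 -> r4=0xb7
body[3] sub  r6, r2, #32 -> r6=0xaf
body[4] sub  r4, r4, #46 -> r4=0x89
body[5] sub  r5, r3, r6 -> r5=0x4a
epilogue: pop r6=0x86, sp=0xb6
epilogue: pop r5=0x09, sp=0xb7
epilogue: pop r3=0xcd, sp=0xb8
r0: caller-saved, written=False
r1: caller-saved, written=True
r5: callee-saved, written=True
r6: callee-saved, written=True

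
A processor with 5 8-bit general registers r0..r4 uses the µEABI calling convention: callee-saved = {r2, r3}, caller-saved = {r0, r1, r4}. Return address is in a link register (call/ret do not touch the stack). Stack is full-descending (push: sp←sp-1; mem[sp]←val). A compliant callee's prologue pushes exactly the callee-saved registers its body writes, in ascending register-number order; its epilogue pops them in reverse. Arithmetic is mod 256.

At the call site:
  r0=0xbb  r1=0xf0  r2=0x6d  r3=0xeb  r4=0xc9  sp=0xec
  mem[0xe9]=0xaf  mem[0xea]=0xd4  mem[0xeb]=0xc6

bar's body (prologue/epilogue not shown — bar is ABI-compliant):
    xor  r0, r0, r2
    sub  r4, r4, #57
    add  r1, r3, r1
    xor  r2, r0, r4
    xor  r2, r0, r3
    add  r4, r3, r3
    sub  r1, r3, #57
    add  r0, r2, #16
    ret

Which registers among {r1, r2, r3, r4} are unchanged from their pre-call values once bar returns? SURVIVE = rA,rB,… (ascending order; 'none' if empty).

SURVIVE = r2,r3

prologue: push r2 → mem[0xeb]=0x6d, sp=0xeb
body[0] xor  r0, r0, r2 → r0=0xd6
body[1] sub  r4, r4, #57 → r4=0x90
body[2] add  r1, r3, r1 → r1=0xdb
body[3] xor  r2, r0, r4 → r2=0x46
body[4] xor  r2, r0, r3 → r2=0x3d
body[5] add  r4, r3, r3 → r4=0xd6
body[6] sub  r1, r3, #57 → r1=0xb2
body[7] add  r0, r2, #16 → r0=0x4d
epilogue: pop r2=0x6d, sp=0xec
r1: caller-saved, written=True
r2: callee-saved, written=True
r3: callee-saved, written=False
r4: caller-saved, written=True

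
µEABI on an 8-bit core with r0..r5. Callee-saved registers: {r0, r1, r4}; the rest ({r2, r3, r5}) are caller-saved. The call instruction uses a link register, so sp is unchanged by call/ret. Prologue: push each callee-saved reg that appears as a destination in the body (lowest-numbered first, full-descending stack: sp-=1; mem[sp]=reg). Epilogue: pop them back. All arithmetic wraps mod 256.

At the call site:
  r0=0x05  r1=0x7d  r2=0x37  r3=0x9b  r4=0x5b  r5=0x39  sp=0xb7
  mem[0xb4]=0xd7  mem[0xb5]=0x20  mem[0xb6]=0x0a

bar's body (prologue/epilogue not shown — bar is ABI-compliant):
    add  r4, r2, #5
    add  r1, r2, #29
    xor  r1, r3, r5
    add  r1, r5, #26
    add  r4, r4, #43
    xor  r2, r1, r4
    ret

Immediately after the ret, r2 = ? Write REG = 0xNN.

prologue: push r1 → mem[0xb6]=0x7d, sp=0xb6
prologue: push r4 → mem[0xb5]=0x5b, sp=0xb5
body[0] add  r4, r2, #5 → r4=0x3c
body[1] add  r1, r2, #29 → r1=0x54
body[2] xor  r1, r3, r5 → r1=0xa2
body[3] add  r1, r5, #26 → r1=0x53
body[4] add  r4, r4, #43 → r4=0x67
body[5] xor  r2, r1, r4 → r2=0x34
epilogue: pop r4=0x5b, sp=0xb6
epilogue: pop r1=0x7d, sp=0xb7
r2 is caller-saved → body value

REG = 0x34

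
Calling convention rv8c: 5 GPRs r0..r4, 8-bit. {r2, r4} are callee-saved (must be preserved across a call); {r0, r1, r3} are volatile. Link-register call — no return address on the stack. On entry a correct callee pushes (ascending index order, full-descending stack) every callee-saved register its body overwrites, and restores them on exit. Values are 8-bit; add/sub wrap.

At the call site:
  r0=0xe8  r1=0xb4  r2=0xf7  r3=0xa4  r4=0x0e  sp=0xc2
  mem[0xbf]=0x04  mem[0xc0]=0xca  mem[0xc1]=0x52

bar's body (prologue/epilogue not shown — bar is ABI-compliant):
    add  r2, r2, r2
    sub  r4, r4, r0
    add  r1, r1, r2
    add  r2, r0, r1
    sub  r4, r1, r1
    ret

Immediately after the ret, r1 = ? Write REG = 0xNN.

prologue: push r2 -> mem[0xc1]=0xf7, sp=0xc1
prologue: push r4 -> mem[0xc0]=0x0e, sp=0xc0
body[0] add  r2, r2, r2 -> r2=0xee
body[1] sub  r4, r4, r0 -> r4=0x26
body[2] add  r1, r1, r2 -> r1=0xa2
body[3] add  r2, r0, r1 -> r2=0x8a
body[4] sub  r4, r1, r1 -> r4=0x00
epilogue: pop r4=0x0e, sp=0xc1
epilogue: pop r2=0xf7, sp=0xc2
r1 is caller-saved -> body value

REG = 0xa2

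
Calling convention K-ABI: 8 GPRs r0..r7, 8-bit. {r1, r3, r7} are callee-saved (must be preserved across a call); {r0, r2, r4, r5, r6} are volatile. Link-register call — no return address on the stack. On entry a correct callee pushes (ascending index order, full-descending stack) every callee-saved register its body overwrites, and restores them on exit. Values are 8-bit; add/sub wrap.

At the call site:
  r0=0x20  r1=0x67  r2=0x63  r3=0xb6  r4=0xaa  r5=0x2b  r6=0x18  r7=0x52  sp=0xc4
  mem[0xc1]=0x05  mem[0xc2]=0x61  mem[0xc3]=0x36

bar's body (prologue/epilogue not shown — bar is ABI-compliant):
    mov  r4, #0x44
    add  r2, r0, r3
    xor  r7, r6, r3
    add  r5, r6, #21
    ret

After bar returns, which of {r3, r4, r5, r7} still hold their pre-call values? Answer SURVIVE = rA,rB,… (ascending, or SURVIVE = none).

prologue: push r7 -> mem[0xc3]=0x52, sp=0xc3
body[0] mov  r4, #0x44 -> r4=0x44
body[1] add  r2, r0, r3 -> r2=0xd6
body[2] xor  r7, r6, r3 -> r7=0xae
body[3] add  r5, r6, #21 -> r5=0x2d
epilogue: pop r7=0x52, sp=0xc4
r3: callee-saved, written=False
r4: caller-saved, written=True
r5: caller-saved, written=True
r7: callee-saved, written=True

SURVIVE = r3,r7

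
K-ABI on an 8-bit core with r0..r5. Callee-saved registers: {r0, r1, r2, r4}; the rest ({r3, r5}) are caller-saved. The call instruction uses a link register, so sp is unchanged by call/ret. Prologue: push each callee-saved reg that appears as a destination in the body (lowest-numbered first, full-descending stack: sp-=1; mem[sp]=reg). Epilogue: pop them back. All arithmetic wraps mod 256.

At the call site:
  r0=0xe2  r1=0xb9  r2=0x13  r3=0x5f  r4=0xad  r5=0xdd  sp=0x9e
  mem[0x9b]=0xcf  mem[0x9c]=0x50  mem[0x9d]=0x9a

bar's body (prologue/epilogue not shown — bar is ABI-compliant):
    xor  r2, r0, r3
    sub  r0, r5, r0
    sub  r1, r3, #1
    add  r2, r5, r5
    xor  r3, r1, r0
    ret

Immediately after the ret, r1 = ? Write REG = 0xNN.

REG = 0xb9

prologue: push r0 -> mem[0x9d]=0xe2, sp=0x9d
prologue: push r1 -> mem[0x9c]=0xb9, sp=0x9c
prologue: push r2 -> mem[0x9b]=0x13, sp=0x9b
body[0] xor  r2, r0, r3 -> r2=0xbd
body[1] sub  r0, r5, r0 -> r0=0xfb
body[2] sub  r1, r3, #1 -> r1=0x5e
body[3] add  r2, r5, r5 -> r2=0xba
body[4] xor  r3, r1, r0 -> r3=0xa5
epilogue: pop r2=0x13, sp=0x9c
epilogue: pop r1=0xb9, sp=0x9d
epilogue: pop r0=0xe2, sp=0x9e
r1 is callee-saved -> restored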